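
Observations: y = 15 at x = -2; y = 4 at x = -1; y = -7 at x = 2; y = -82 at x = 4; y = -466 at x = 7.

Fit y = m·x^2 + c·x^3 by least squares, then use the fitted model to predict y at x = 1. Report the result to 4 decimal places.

ŷ = -0.6417

Sums needed: Σx^2·x^2 = 2690, Σx^2·x^3 = 17830, Σx^3·x^3 = 121874.
Right-hand side: Σx^2·y = -24110, Σx^3·y = -165266.
MᵀM·[m, c]ᵀ = Mᵀy becomes [[2690, 17830]; [17830, 121874]]·[m, c]ᵀ = [-24110, -165266]ᵀ.
Eliminating c: 121874·(row 1) − 17830·(row 2) gives 9932160·m = 121874·(-24110) − 17830·(-165266) = 8310640, so m = 103883/124152.
Then c = ((-165266) − 17830·(103883/124152))/121874 = -183553/124152.
At x = 1: ŷ = (103883/124152)·(1) + (-183553/124152)·(1) = -39835/62076.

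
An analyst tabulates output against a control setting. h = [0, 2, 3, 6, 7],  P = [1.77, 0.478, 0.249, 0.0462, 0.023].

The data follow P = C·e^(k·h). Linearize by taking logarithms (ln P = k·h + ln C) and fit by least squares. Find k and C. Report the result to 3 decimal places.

Let Y = ln P. Fitting Y = k·h + ln C by least squares:
Σh = 18.0000, Σ(h)² = 98.0000, Σln P = -8.4045, Σh·ln P = -50.5017.
Equations: 98.0000·k + 18.0000·ln C = -50.5017;  18.0000·k + 5·ln C = -8.4045.
Solving (det = 166.0000): k = -0.60980, ln C = 0.51439, so C = exp(0.51439) = 1.67262.

k = -0.610, C = 1.673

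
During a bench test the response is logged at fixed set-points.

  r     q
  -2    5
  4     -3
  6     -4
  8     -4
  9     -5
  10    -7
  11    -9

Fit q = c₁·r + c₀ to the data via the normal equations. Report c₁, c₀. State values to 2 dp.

Forming XᵀX = [[422, 46]; [46, 7]] and Xᵀq = [-292, -27]ᵀ gives XᵀX·[c₁, c₀]ᵀ = Xᵀq.
Determinant 422·7 − 46² = 838.
c₁ = ((-292)·7 − 46·(-27))/838 = -401/419; c₀ = (422·(-27) − 46·(-292))/838 = 1019/419.

c₁ = -0.96, c₀ = 2.43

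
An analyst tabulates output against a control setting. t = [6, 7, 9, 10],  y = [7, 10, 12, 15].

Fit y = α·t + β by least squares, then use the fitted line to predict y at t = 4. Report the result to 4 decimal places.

Sums needed: Σt·t = 266, Σt = 32, Σ1 = 4.
Right-hand side: Σt·y = 370, Σy = 44.
Normal equations: [[266, 32]; [32, 4]]·[α, β]ᵀ = [370, 44]ᵀ.
Eliminating β: 4·(row 1) − 32·(row 2) gives 40·α = 4·370 − 32·44 = 72, so α = 9/5.
Then β = (44 − 32·(9/5))/4 = -17/5.
At t = 4: ŷ = (9/5)·(4) + (-17/5)·(1) = 19/5.

ŷ = 3.8000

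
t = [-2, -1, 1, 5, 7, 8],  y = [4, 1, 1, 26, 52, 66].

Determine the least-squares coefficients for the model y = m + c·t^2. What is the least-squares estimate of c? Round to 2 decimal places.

c = 1.04

Setting ∂/∂m … = 0 gives: 6·m + 144·c = 150;  144·m + 7140·c = 7440.
Eliminating c: 7140·(row 1) − 144·(row 2) gives 22104·m = 7140·150 − 144·7440 = -360, so m = -5/307.
Then c = (7440 − 144·(-5/307))/7140 = 320/307.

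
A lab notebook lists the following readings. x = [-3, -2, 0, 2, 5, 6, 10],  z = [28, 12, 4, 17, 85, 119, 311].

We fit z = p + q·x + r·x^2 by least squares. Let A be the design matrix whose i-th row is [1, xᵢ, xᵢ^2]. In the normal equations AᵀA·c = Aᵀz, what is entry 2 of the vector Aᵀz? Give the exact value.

Entry 2 ↔ basis x, so (Aᵀz)_{2} = Σᵢ (x)·zᵢ = (-3)·(28) + (-2)·(12) + (0)·(4) + (2)·(17) + (5)·(85) + (6)·(119) + (10)·(311) = 4175.

4175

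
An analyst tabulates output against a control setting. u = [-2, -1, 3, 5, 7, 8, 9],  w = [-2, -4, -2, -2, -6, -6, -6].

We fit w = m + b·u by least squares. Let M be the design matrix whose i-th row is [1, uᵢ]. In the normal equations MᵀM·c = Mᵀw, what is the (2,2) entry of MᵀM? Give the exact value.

233

Row 2 ↔ basis u, column 2 ↔ basis u, so (MᵀM)_{2,2} = Σᵢ (u)·(u) = (-2)·(-2) + (-1)·(-1) + (3)·(3) + (5)·(5) + (7)·(7) + (8)·(8) + (9)·(9) = 233.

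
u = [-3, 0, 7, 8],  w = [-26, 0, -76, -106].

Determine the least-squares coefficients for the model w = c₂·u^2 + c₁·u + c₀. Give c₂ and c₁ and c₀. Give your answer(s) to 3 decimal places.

The normal equations are: 6578·c₂ + 828·c₁ + 122·c₀ = -10742;  828·c₂ + 122·c₁ + 12·c₀ = -1302;  122·c₂ + 12·c₁ + 4·c₀ = -208.
Inverting the 3×3 Gram matrix, [c₂, c₁, c₀]ᵀ = [-32496/16129, 47415/16129, 10175/16129]ᵀ.

c₂ = -2.015, c₁ = 2.940, c₀ = 0.631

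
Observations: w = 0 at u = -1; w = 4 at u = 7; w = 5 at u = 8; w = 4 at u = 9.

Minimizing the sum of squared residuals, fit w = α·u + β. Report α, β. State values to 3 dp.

α = 0.466, β = 0.570

Forming AᵀA = [[195, 23]; [23, 4]] and Aᵀw = [104, 13]ᵀ gives AᵀA·[α, β]ᵀ = Aᵀw.
Δ = 195·4 − 23² = 251.
α = (104·4 − 23·13)/251 = 117/251; β = (195·13 − 23·104)/251 = 143/251.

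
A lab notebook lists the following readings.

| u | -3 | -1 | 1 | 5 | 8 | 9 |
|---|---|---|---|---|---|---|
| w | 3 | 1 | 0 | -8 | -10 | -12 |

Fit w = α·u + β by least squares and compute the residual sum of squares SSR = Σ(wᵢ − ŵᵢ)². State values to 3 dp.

Setting ∂/∂α … = 0 gives: 181·α + 19·β = -238;  19·α + 6·β = -26.
(Σu·u = 181, Σu = 19, Σ1 = 6, Σu·w = -238, Σw = -26.)
det = 181·6 − 19² = 725.
α = ((-238)·6 − 19·(-26))/725 = -934/725; β = (181·(-26) − 19·(-238))/725 = -184/725.
Residuals: -443/725, -1/29, 1118/725, -946/725, 14/25, -22/145; SSR = 3474/725.

SSR = 4.792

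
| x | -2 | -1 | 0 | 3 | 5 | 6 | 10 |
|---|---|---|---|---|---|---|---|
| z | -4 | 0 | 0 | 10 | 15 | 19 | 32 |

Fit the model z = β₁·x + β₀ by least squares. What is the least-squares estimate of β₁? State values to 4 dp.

β₁ = 2.9554

Forming AᵀA = [[175, 21]; [21, 7]] and Aᵀz = [547, 72]ᵀ gives AᵀA·[β₁, β₀]ᵀ = Aᵀz.
Determinant 175·7 − 21² = 784.
β₁ = (547·7 − 21·72)/784 = 331/112; β₀ = (175·72 − 21·547)/784 = 159/112.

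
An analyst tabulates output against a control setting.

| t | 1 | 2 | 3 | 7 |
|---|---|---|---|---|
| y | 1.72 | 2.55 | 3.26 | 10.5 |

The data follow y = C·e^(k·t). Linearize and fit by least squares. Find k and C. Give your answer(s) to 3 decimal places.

With ln yᵢ as the transformed response and tᵢ as the regressor:
AᵀA = [[63.0000, 13.0000]; [13.0000, 4]], rhs = [22.4193, 5.0115]ᵀ  (here Σt = 13.0000, Σ(t)² = 63.0000, Σln y = 5.0115, Σt·ln y = 22.4193).
Slope k = (n·Σt·ln y − Σt·Σln y)/(n·Σ(t)² − (Σt)²) = (4·22.4193 − 13.0000·5.0115)/83.0000 = 0.29551; ln C = (Σln y − k·Σt)/n = 0.29247, so C = exp(0.29247) = 1.33973.

k = 0.296, C = 1.340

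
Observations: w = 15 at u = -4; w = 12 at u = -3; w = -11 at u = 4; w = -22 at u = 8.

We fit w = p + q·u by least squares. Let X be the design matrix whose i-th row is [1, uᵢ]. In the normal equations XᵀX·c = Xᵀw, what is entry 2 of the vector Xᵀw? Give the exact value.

-316

Entry 2 ↔ basis u, so (Xᵀw)_{2} = Σᵢ (u)·wᵢ = (-4)·(15) + (-3)·(12) + (4)·(-11) + (8)·(-22) = -316.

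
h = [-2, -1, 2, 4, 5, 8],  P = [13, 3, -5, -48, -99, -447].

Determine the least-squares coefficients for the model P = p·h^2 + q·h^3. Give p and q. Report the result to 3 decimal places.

Entries of AᵀA: Σh^2·h^2 = 5010, Σh^2·h^3 = 36916, Σh^3·h^3 = 281994.
Right-hand side: Σh^2·P = -31816, Σh^3·P = -244458.
AᵀA·[p, q]ᵀ = AᵀP becomes [[5010, 36916]; [36916, 281994]]·[p, q]ᵀ = [-31816, -244458]ᵀ.
Determinant 5010·281994 − 36916² = 49998884.
p = ((-31816)·281994 − 36916·(-244458))/49998884 = 13122606/12499721; q = (5010·(-244458) − 36916·(-31816))/49998884 = -12553781/12499721.

p = 1.050, q = -1.004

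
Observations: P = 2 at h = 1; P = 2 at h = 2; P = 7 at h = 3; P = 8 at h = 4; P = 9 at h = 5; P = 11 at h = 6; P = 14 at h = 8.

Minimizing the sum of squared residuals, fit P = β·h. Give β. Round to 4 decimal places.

Normal-equation sums: Σh·h = 155.
And Σh·P = 282.
MᵀM·[β]ᵀ = MᵀP becomes [[155]]·[β]ᵀ = [282]ᵀ.
β = 282/155 = 1.81935.

β = 1.8194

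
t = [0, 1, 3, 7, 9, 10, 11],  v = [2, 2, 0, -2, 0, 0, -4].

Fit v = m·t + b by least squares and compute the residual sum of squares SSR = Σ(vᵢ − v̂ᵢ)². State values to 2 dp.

Compute the Gram sums: Σt·t = 361, Σt = 41, Σ1 = 7.
Moment sums: Σt·v = -56, Σv = -2.
So XᵀX·[m, b]ᵀ = Xᵀv: [[361, 41]; [41, 7]]·[m, b]ᵀ = [-56, -2]ᵀ.
Eliminating b: 7·(row 1) − 41·(row 2) gives 846·m = 7·(-56) − 41·(-2) = -310, so m = -155/423.
Then b = ((-2) − 41·(-155/423))/7 = 787/423.
Residuals: 59/423, 214/423, -322/423, -548/423, 608/423, 763/423, -86/47; SSR = 4738/423.

SSR = 11.20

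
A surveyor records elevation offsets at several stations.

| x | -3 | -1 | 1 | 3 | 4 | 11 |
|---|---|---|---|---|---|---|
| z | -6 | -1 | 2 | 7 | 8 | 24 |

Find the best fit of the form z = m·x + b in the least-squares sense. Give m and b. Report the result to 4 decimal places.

Forming MᵀM = [[157, 15]; [15, 6]] and Mᵀz = [338, 34]ᵀ gives MᵀM·[m, b]ᵀ = Mᵀz.
det = 157·6 − 15² = 717.
m = (338·6 − 15·34)/717 = 506/239; b = (157·34 − 15·338)/717 = 268/717.

m = 2.1172, b = 0.3738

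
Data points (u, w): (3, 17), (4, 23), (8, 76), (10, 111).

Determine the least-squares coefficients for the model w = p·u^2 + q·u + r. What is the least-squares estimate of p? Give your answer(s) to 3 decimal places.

The normal system MᵀM·[p, q, r]ᵀ = Mᵀw is [[14433, 1603, 189]; [1603, 189, 25]; [189, 25, 4]]·[p, q, r]ᵀ = [16485, 1861, 227]ᵀ.
Inverting the 3×3 Gram matrix, [p, q, r]ᵀ = [4193/4684, 9255/4684, 4927/2342]ᵀ.

p = 0.895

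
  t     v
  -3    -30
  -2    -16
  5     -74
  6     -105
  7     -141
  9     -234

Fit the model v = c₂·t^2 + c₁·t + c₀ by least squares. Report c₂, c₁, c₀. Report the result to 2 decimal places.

c₂ = -2.88, c₁ = 0.36, c₀ = -3.33

Setting ∂/∂c₂ … = 0 gives: 10980·c₂ + 1378·c₁ + 204·c₀ = -31827;  1378·c₂ + 204·c₁ + 22·c₀ = -3971;  204·c₂ + 22·c₁ + 6·c₀ = -600.
(Σt^2·t^2 = 10980, Σt^2·t = 1378, Σt^2 = 204, Σt·t = 204, Σt = 22, Σ1 = 6, Σt^2·v = -31827, Σt·v = -3971, Σv = -600.)
Solving the 3×3 system (Gaussian elimination) gives c₂ = -14680/5093, c₁ = 18543/50930, c₀ = -169791/50930.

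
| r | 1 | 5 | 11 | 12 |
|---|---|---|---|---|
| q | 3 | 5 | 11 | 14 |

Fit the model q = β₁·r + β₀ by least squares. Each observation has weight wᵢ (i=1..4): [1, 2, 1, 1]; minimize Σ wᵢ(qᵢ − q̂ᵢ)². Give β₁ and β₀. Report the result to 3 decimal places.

AᵀWA·[β₁, β₀]ᵀ = AᵀWq reads: 316·β₁ + 34·β₀ = 342;  34·β₁ + 5·β₀ = 38.
det = 316·5 − 34² = 424.
β₁ = (342·5 − 34·38)/424 = 209/212; β₀ = (316·38 − 34·342)/424 = 95/106.

β₁ = 0.986, β₀ = 0.896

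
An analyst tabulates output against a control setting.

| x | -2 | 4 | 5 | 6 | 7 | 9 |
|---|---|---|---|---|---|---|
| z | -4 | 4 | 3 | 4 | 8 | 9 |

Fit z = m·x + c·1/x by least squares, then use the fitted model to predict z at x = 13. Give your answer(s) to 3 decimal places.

ẑ = 11.450

The normal system MᵀM·[m, c]ᵀ = Mᵀz is [[211, 6]; [6, 655729/1587600]]·[m, c]ᵀ = [200, 673/105]ᵀ.
det = 211·(655729/1587600) − 6² = 81205219/1587600.
m = (200·(655729/1587600) − 6·(673/105))/(81205219/1587600) = 70091240/81205219; c = (211·(673/105) − 6·200)/(81205219/1587600) = 241965360/81205219.
At x = 13: ẑ = (70091240/81205219)·(13) + (241965360/81205219)·(1/13) = 929798840/81205219.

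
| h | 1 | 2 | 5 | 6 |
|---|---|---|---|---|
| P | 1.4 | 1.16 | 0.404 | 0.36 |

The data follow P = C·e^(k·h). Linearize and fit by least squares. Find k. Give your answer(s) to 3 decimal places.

Linearized form: ln P = k·h + ln C. From the 4 transformed points,
XᵀX = [[66.0000, 14.0000]; [14.0000, 4]], rhs = [-10.0283, -1.4431]ᵀ  (here Σh = 14.0000, Σ(h)² = 66.0000, Σln P = -1.4431, Σh·ln P = -10.0283).
Δ = 66.0000·4 − (14.0000)² = 68.0000; k = (-10.0283·4 − 14.0000·-1.4431)/68.0000 = -0.29279, ln C = (66.0000·-1.4431 − 14.0000·-10.0283)/68.0000 = 0.66399.

k = -0.293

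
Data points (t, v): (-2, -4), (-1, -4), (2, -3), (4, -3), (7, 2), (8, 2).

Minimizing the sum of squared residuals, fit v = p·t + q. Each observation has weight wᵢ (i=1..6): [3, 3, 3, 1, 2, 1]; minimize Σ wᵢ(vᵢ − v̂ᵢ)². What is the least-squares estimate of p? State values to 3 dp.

p = 0.627

With design matrix X, XᵀWX = [[205, 23]; [23, 13]] and XᵀWv = [50, -30]ᵀ.
Eliminating q: 13·(row 1) − 23·(row 2) gives 2136·p = 13·50 − 23·(-30) = 1340, so p = 335/534.
Then q = ((-30) − 23·(335/534))/13 = -1825/534.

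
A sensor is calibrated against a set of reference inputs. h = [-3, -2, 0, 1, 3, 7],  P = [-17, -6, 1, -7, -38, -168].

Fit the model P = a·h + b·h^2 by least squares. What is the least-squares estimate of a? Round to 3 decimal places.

Normal-equation sums: Σh·h = 72, Σh·h^2 = 336, Σh^2·h^2 = 2580.
Moment sums: Σh·P = -1234, Σh^2·P = -8758.
Eliminating b: 2580·(row 1) − 336·(row 2) gives 72864·a = 2580·(-1234) − 336·(-8758) = -241032, so a = -913/276.
Then b = ((-8758) − 336·(-913/276))/2580 = -409/138.

a = -3.308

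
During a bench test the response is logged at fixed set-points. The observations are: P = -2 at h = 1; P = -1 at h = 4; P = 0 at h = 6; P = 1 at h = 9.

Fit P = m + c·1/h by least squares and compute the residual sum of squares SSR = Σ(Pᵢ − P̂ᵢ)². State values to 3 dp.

SSR = 1.358

Sums needed: Σ1 = 4, Σ1/h = 55/36, Σ1/h·1/h = 1429/1296.
And ΣP = -2, Σ1/h·P = -77/36.
So XᵀX·[m, c]ᵀ = XᵀP: [[4, 55/36]; [55/36, 1429/1296]]·[m, c]ᵀ = [-2, -77/36]ᵀ.
Determinant 4·(1429/1296) − (55/36)² = 299/144.
m = ((-2)·(1429/1296) − (55/36)·(-77/36))/(299/144) = 153/299; c = (4·(-77/36) − (55/36)·(-2))/(299/144) = -792/299.
Residuals: 41/299, -254/299, -21/299, 18/23; SSR = 406/299.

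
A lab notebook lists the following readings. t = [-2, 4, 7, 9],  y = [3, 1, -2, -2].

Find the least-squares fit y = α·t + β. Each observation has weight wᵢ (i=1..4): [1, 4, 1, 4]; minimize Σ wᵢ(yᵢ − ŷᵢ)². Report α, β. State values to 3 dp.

Setting ∂/∂α … = 0 gives: 441·α + 57·β = -76;  57·α + 10·β = -3.
det = 441·10 − 57² = 1161.
α = ((-76)·10 − 57·(-3))/1161 = -589/1161; β = (441·(-3) − 57·(-76))/1161 = 1003/387.

α = -0.507, β = 2.592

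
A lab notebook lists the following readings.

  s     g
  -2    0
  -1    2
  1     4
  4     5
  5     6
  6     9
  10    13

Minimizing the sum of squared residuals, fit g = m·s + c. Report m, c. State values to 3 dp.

m = 1.004, c = 2.273

Compute the Gram sums: Σs·s = 183, Σs = 23, Σ1 = 7.
Moment sums: Σs·g = 236, Σg = 39.
Normal equations: [[183, 23]; [23, 7]]·[m, c]ᵀ = [236, 39]ᵀ.
Determinant 183·7 − 23² = 752.
m = (236·7 − 23·39)/752 = 755/752; c = (183·39 − 23·236)/752 = 1709/752.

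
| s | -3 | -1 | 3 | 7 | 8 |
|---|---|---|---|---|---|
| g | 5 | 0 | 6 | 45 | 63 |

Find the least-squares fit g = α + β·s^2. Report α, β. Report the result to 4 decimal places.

The normal equations are: 5·α + 132·β = 119;  132·α + 6660·β = 6336.
(Σ1 = 5, Σs^2 = 132, Σs^2·s^2 = 6660, Σg = 119, Σs^2·g = 6336.)
Eliminating β: 6660·(row 1) − 132·(row 2) gives 15876·α = 6660·119 − 132·6336 = -43812, so α = -1217/441.
Then β = (6336 − 132·(-1217/441))/6660 = 1331/1323.

α = -2.7596, β = 1.0060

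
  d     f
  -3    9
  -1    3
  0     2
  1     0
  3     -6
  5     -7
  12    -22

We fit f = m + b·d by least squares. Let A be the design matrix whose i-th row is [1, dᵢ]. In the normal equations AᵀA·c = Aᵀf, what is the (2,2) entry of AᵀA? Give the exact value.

Row 2 ↔ basis d, column 2 ↔ basis d, so (AᵀA)_{2,2} = Σᵢ (d)·(d) = (-3)·(-3) + (-1)·(-1) + (0)·(0) + (1)·(1) + (3)·(3) + (5)·(5) + (12)·(12) = 189.

189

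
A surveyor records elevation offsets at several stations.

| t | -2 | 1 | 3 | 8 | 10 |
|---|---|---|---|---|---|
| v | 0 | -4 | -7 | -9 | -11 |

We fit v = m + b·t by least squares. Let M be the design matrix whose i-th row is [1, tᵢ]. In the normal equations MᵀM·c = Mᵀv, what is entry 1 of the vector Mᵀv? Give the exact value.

-31

Entry 1 ↔ basis 1, so (Mᵀv)_{1} = Σᵢ vᵢ = (1)·(0) + (1)·(-4) + (1)·(-7) + (1)·(-9) + (1)·(-11) = -31.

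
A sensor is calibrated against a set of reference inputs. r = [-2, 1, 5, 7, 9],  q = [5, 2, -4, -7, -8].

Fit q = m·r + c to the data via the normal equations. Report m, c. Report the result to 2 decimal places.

m = -1.26, c = 2.65

Normal-equation sums: Σr·r = 160, Σr = 20, Σ1 = 5.
For Aᵀq: Σr·q = -149, Σq = -12.
Normal equations: [[160, 20]; [20, 5]]·[m, c]ᵀ = [-149, -12]ᵀ.
Determinant 160·5 − 20² = 400.
m = ((-149)·5 − 20·(-12))/400 = -101/80; c = (160·(-12) − 20·(-149))/400 = 53/20.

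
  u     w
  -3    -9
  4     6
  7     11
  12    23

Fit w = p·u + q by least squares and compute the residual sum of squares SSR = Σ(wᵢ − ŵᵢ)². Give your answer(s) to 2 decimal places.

Normal-equation sums: Σu·u = 218, Σu = 20, Σ1 = 4.
And Σu·w = 404, Σw = 31.
So MᵀM·[p, q]ᵀ = Mᵀw: [[218, 20]; [20, 4]]·[p, q]ᵀ = [404, 31]ᵀ.
Determinant 218·4 − 20² = 472.
p = (404·4 − 20·31)/472 = 249/118; q = (218·31 − 20·404)/472 = -661/236.
Residuals: 31/236, 85/236, -229/236, 113/236; SSR = 311/236.

SSR = 1.32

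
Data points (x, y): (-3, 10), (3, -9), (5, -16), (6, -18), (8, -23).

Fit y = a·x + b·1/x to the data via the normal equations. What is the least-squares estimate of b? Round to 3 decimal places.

From the data, Σx·x = 143, Σx·1/x = 5, Σ1/x·1/x = 489/1600.
And Σx·y = -429, Σ1/x·y = -1849/120.
Normal equations: [[143, 5]; [5, 489/1600]]·[a, b]ᵀ = [-429, -1849/120]ᵀ.
det = 143·(489/1600) − 5² = 29927/1600.
a = ((-429)·(489/1600) − 5·(-1849/120))/(29927/1600) = -259543/89781; b = (143·(-1849/120) − 5·(-429))/(29927/1600) = -280280/89781.

b = -3.122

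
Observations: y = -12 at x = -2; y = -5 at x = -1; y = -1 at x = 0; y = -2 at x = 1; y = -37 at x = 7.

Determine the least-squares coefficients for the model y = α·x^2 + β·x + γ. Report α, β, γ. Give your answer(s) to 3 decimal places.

AᵀA·[α, β, γ]ᵀ = Aᵀy reads: 2419·α + 335·β + 55·γ = -1868;  335·α + 55·β + 5·γ = -232;  55·α + 5·β + 5·γ = -57.
Row-reducing yields α = -87/82, β = 1001/410, γ = -89/41.

α = -1.061, β = 2.441, γ = -2.171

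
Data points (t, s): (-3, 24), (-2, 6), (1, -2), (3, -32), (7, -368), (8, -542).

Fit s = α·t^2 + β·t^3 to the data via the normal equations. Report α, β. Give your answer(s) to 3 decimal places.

α = -0.465, β = -1.002

The normal equations are: 6676·α + 49544·β = -52770;  49544·α + 381316·β = -405290.
(Σt^2·t^2 = 6676, Σt^2·t^3 = 49544, Σt^3·t^3 = 381316, Σt^2·s = -52770, Σt^3·s = -405290.)
Eliminating β: 381316·(row 1) − 49544·(row 2) gives 91057680·α = 381316·(-52770) − 49544·(-405290) = -42357560, so α = -21611/46458.
Then β = ((-405290) − 49544·(-21611/46458))/381316 = -46571/46458.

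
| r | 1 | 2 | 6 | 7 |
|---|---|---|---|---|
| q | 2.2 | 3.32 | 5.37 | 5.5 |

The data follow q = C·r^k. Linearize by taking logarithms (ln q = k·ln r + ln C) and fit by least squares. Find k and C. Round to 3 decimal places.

k = 0.470, C = 2.277

With ln qᵢ as the transformed response and ln rᵢ as the regressor:
AᵀA = [[7.4774, 4.4308]; [4.4308, 4]], rhs = [7.1607, 5.3740]ᵀ  (here Σln r = 4.4308, Σ(ln r)² = 7.4774, Σln q = 5.3740, Σln r·ln q = 7.1607).
Slope k = (n·Σln r·ln q − Σln r·Σln q)/(n·Σ(ln r)² − (Σln r)²) = (4·7.1607 − 4.4308·5.3740)/10.2775 = 0.47010; ln C = (Σln q − k·Σln r)/n = 0.82276, so C = exp(0.82276) = 2.27678.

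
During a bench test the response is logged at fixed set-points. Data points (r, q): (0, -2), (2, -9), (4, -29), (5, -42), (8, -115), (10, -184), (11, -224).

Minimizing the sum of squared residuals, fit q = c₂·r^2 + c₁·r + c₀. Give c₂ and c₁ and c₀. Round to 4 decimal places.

From the data, Σr^2·r^2 = 29634, Σr^2·r = 3040, Σr^2 = 330, Σr·r = 330, Σr = 40, Σ1 = 7.
For Xᵀq: Σr^2·q = -54414, Σr·q = -5568, Σq = -605.
Normal equations: [[29634, 3040, 330]; [3040, 330, 40]; [330, 40, 7]]·[c₂, c₁, c₀]ᵀ = [-54414, -5568, -605]ᵀ.
Inverting the 3×3 Gram matrix, [c₂, c₁, c₀]ᵀ = [-66400/33397, 303084/166985, -102551/33397]ᵀ.

c₂ = -1.9882, c₁ = 1.8150, c₀ = -3.0707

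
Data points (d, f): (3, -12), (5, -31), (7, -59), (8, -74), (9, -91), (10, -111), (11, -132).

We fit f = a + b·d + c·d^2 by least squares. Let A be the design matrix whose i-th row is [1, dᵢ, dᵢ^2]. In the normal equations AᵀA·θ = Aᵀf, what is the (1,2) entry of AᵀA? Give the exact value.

Row 1 ↔ basis 1, column 2 ↔ basis d, so (AᵀA)_{1,2} = Σᵢ d = (1)·(3) + (1)·(5) + (1)·(7) + (1)·(8) + (1)·(9) + (1)·(10) + (1)·(11) = 53.

53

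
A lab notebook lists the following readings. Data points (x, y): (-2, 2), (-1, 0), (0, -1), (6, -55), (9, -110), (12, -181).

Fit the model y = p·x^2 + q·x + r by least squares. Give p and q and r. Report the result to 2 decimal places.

Entries of AᵀA: Σx^2·x^2 = 28610, Σx^2·x = 2664, Σx^2 = 266, Σx·x = 266, Σx = 24, Σ1 = 6.
And Σx^2·y = -36946, Σx·y = -3496, Σy = -345.
Row-reducing yields p = -88521/89684, q = -353954/112105, r = -498731/448420.

p = -0.99, q = -3.16, r = -1.11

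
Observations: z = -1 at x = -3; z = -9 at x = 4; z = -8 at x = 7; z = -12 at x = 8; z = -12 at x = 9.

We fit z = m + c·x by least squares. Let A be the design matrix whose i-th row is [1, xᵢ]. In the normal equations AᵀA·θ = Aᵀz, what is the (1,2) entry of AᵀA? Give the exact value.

Row 1 ↔ basis 1, column 2 ↔ basis x, so (AᵀA)_{1,2} = Σᵢ x = (1)·(-3) + (1)·(4) + (1)·(7) + (1)·(8) + (1)·(9) = 25.

25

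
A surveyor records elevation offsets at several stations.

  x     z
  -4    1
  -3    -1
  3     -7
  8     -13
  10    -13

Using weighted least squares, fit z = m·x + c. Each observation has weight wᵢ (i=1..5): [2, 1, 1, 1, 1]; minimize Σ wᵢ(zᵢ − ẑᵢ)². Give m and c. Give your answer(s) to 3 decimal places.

Sums needed: Σwᵢ·x·x = 214, Σwᵢ·x = 10, Σwᵢ·1 = 6.
For AᵀWz: Σwᵢ·x·z = -260, Σwᵢ·z = -32.
So AᵀWA·[m, c]ᵀ = AᵀWz: [[214, 10]; [10, 6]]·[m, c]ᵀ = [-260, -32]ᵀ.
det = 214·6 − 10² = 1184.
m = ((-260)·6 − 10·(-32))/1184 = -155/148; c = (214·(-32) − 10·(-260))/1184 = -531/148.

m = -1.047, c = -3.588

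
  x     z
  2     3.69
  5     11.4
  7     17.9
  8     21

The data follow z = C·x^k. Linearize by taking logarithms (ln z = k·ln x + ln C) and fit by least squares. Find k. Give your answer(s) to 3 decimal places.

k = 1.256

Linearized form: ln z = k·ln x + ln C. From the 4 transformed points,
Sums: Σln x = 6.3279, Σ(ln x)² = 11.1814, Σln z = 9.6686, Σln x·ln z = 16.7662.
Normal system: [[11.1814, 6.3279]; [6.3279, 4]]·[k, ln C]ᵀ = [16.7662, 9.6686]ᵀ.
Δ = 11.1814·4 − (6.3279)² = 4.6828; k = (16.7662·4 − 6.3279·9.6686)/4.6828 = 1.25626, ln C = (11.1814·9.6686 − 6.3279·16.7662)/4.6828 = 0.42975.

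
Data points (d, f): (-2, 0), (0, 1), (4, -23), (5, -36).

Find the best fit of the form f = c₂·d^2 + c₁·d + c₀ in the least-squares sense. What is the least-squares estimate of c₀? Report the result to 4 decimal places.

Entries of AᵀA: Σd^2·d^2 = 897, Σd^2·d = 181, Σd^2 = 45, Σd·d = 45, Σd = 7, Σ1 = 4.
And Σd^2·f = -1268, Σd·f = -272, Σf = -58.
Normal equations: [[897, 181, 45]; [181, 45, 7]; [45, 7, 4]]·[c₂, c₁, c₀]ᵀ = [-1268, -272, -58]ᵀ.
Solving the 3×3 system (Gaussian elimination) gives c₂ = -1362/1171, c₁ = -1844/1171, c₀ = 1570/1171.

c₀ = 1.3407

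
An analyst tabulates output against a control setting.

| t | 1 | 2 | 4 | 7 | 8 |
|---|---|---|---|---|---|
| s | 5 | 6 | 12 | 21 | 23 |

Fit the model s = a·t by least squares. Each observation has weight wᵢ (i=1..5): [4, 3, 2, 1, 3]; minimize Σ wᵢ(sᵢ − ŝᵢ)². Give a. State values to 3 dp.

a = 2.945

From the data, Σwᵢ·t·t = 289.
Moment sums: Σwᵢ·t·s = 851.
Hence a = 851 / 289 ≈ 2.94464.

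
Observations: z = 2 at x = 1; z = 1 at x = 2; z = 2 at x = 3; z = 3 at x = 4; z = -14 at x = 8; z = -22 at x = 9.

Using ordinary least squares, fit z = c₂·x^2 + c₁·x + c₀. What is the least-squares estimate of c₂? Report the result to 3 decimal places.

c₂ = -0.628

Compute the Gram sums: Σx^2·x^2 = 11011, Σx^2·x = 1341, Σx^2 = 175, Σx·x = 175, Σx = 27, Σ1 = 6.
Right-hand side: Σx^2·z = -2606, Σx·z = -288, Σz = -28.
Normal equations: [[11011, 1341, 175]; [1341, 175, 27]; [175, 27, 6]]·[c₂, c₁, c₀]ᵀ = [-2606, -288, -28]ᵀ.
Solving the 3×3 system (Gaussian elimination) gives c₂ = -18187/28960, c₁ = 100467/28960, c₀ = -28397/14480.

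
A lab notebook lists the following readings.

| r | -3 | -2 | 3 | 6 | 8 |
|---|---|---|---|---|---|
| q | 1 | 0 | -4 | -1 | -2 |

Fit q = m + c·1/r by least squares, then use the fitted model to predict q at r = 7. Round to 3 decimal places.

q̂ = -2.049

From the data, Σ1 = 5, Σ1/r = -5/24, Σ1/r·1/r = 33/64.
For Aᵀq: Σq = -6, Σ1/r·q = -25/12.
Eliminating c: (33/64)·(row 1) − (-5/24)·(row 2) gives (365/144)·m = (33/64)·(-6) − (-5/24)·(-25/12) = -127/36, so m = -508/365.
Then c = ((-25/12) − (-5/24)·(-508/365))/(33/64) = -336/73.
At r = 7: q̂ = (-508/365)·(1) + (-336/73)·(1/7) = -748/365.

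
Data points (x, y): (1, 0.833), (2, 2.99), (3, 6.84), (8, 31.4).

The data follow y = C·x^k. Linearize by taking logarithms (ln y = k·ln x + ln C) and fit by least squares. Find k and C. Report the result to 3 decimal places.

With ln yᵢ as the transformed response and ln xᵢ as the regressor:
Σln x = 3.8712, Σ(ln x)² = 6.0115, Σln y = 6.2821, Σln x·ln y = 10.0390.
Normal system: [[6.0115, 3.8712]; [3.8712, 4]]·[k, ln C]ᵀ = [10.0390, 6.2821]ᵀ.
Slope k = (n·Σln x·ln y − Σln x·Σln y)/(n·Σ(ln x)² − (Σln x)²) = (4·10.0390 − 3.8712·6.2821)/9.0597 = 1.74803; ln C = (Σln y − k·Σln x)/n = -0.12120, so C = exp(-0.12120) = 0.88585.

k = 1.748, C = 0.886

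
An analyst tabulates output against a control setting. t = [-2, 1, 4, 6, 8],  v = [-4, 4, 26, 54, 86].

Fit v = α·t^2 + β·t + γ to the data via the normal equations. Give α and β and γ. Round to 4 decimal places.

α = 0.9524, β = 3.2879, γ = -1.0262

The normal equations are: 5665·α + 785·β + 121·γ = 7852;  785·α + 121·β + 17·γ = 1128;  121·α + 17·β + 5·γ = 166.
Row-reducing yields α = 9937/10434, β = 17153/5217, γ = -3569/3478.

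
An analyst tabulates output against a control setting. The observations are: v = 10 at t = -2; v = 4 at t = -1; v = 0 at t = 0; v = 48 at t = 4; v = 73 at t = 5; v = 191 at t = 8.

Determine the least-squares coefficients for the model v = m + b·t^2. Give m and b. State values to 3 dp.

m = -0.373, b = 2.984

Entries of MᵀM: Σ1 = 6, Σt^2 = 110, Σt^2·t^2 = 4994.
And Σv = 326, Σt^2·v = 14861.
Normal equations: [[6, 110]; [110, 4994]]·[m, b]ᵀ = [326, 14861]ᵀ.
det = 6·4994 − 110² = 17864.
m = (326·4994 − 110·14861)/17864 = -303/812; b = (6·14861 − 110·326)/17864 = 2423/812.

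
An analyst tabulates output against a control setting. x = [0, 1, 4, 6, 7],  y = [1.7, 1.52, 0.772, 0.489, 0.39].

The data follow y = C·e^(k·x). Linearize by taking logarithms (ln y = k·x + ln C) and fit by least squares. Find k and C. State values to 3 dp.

k = -0.216, C = 1.791

Let Y = ln y. Fitting Y = k·x + ln C by least squares:
XᵀX = [[102.0000, 18.0000]; [18.0000, 5]], rhs = [-11.5000, -0.9664]ᵀ  (here Σx = 18.0000, Σ(x)² = 102.0000, Σln y = -0.9664, Σx·ln y = -11.5000).
Slope k = (n·Σx·ln y − Σx·Σln y)/(n·Σ(x)² − (Σx)²) = (5·-11.5000 − 18.0000·-0.9664)/186.0000 = -0.21561; ln C = (Σln y − k·Σx)/n = 0.58292, so C = exp(0.58292) = 1.79127.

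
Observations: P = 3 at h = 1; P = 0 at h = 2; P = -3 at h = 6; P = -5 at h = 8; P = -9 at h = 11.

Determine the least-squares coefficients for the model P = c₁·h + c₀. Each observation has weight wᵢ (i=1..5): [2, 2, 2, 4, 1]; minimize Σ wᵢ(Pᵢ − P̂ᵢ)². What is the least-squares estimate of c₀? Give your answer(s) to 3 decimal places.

Sums needed: Σwᵢ·h·h = 459, Σwᵢ·h = 61, Σwᵢ·1 = 11.
Right-hand side: Σwᵢ·h·P = -289, Σwᵢ·P = -29.
Determinant 459·11 − 61² = 1328.
c₁ = ((-289)·11 − 61·(-29))/1328 = -705/664; c₀ = (459·(-29) − 61·(-289))/1328 = 2159/664.

c₀ = 3.252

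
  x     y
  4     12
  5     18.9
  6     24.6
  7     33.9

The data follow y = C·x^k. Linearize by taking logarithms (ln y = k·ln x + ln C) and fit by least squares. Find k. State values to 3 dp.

k = 1.817

Let Y = ln y. Fitting Y = k·ln x + ln C by least squares:
Σln x = 6.7334, Σ(ln x)² = 11.5091, Σln y = 12.1502, Σln x·ln y = 20.7700.
Equations: 11.5091·k + 6.7334·ln C = 20.7700;  6.7334·k + 4·ln C = 12.1502.
Δ = 11.5091·4 − (6.7334)² = 0.6976; k = (20.7700·4 − 6.7334·12.1502)/0.6976 = 1.81722, ln C = (11.5091·12.1502 − 6.7334·20.7700)/0.6976 = -0.02147.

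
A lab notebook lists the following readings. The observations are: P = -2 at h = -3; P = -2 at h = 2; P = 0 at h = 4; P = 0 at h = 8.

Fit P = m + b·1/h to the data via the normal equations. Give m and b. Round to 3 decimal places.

m = -1.077, b = 0.569

Compute the Gram sums: Σ1 = 4, Σ1/h = 13/24, Σ1/h·1/h = 253/576.
For MᵀP: ΣP = -4, Σ1/h·P = -1/3.
Δ = 4·(253/576) − (13/24)² = 281/192.
m = ((-4)·(253/576) − (13/24)·(-1/3))/(281/192) = -908/843; b = (4·(-1/3) − (13/24)·(-4))/(281/192) = 160/281.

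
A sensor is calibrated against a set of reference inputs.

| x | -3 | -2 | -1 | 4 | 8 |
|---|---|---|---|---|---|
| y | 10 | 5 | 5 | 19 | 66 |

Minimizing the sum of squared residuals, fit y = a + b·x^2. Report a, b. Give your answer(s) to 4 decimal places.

a = 2.2967, b = 0.9949

Sums needed: Σ1 = 5, Σx^2 = 94, Σx^2·x^2 = 4450.
And Σy = 105, Σx^2·y = 4643.
Normal equations: [[5, 94]; [94, 4450]]·[a, b]ᵀ = [105, 4643]ᵀ.
Determinant 5·4450 − 94² = 13414.
a = (105·4450 − 94·4643)/13414 = 15404/6707; b = (5·4643 − 94·105)/13414 = 13345/13414.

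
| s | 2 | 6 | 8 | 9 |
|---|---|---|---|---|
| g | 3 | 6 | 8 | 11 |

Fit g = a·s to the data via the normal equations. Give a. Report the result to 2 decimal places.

The normal system XᵀX·[a]ᵀ = Xᵀg is [[185]]·[a]ᵀ = [205]ᵀ.
Hence a = 205 / 185 ≈ 1.10811.

a = 1.11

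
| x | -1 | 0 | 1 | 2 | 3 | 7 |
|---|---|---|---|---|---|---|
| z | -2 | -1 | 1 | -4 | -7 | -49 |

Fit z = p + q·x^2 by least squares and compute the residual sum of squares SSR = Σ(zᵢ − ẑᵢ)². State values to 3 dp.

SSR = 9.330

Normal-equation sums: Σ1 = 6, Σx^2 = 64, Σx^2·x^2 = 2500.
Right-hand side: Σz = -62, Σx^2·z = -2481.
MᵀM·[p, q]ᵀ = Mᵀz becomes [[6, 64]; [64, 2500]]·[p, q]ᵀ = [-62, -2481]ᵀ.
Eliminating q: 2500·(row 1) − 64·(row 2) gives 10904·p = 2500·(-62) − 64·(-2481) = 3784, so p = 473/1363.
Then q = ((-2481) − 64·(473/1363))/2500 = -5459/5452.
Residuals: -253/188, -1836/1363, 311/188, -466/1363, 9075/5452, -1549/5452; SSR = 50869/5452.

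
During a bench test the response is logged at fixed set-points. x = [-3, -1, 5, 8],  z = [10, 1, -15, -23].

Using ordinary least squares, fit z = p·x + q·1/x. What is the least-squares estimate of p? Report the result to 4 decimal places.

p = -2.9899

Compute the Gram sums: Σx·x = 99, Σx·1/x = 4, Σ1/x·1/x = 16801/14400.
Moment sums: Σx·z = -290, Σ1/x·z = -245/24.
Eliminating q: (16801/14400)·(row 1) − 4·(row 2) gives (159211/1600)·p = (16801/14400)·(-290) − 4·(-245/24) = -428429/1440, so p = -4284290/1432899.
Then q = ((-245/24) − 4·(-4284290/1432899))/(16801/14400) = 239000/159211.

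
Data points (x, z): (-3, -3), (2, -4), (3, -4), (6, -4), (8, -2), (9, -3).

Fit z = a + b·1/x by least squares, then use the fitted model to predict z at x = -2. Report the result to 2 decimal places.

Sums needed: Σ1 = 6, Σ1/x = 65/72, Σ1/x·1/x = 2737/5184.
For Aᵀz: Σz = -20, Σ1/x·z = -43/12.
Δ = 6·(2737/5184) − (65/72)² = 12197/5184.
a = ((-20)·(2737/5184) − (65/72)·(-43/12))/(12197/5184) = -37970/12197; b = (6·(-43/12) − (65/72)·(-20))/(12197/5184) = -17856/12197.
At x = -2: ẑ = (-37970/12197)·(1) + (-17856/12197)·(-1/2) = -29042/12197.

ẑ = -2.38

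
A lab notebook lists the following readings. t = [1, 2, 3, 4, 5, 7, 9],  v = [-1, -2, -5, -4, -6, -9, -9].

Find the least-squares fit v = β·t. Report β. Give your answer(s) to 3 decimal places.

β = -1.135

Compute the Gram sums: Σt·t = 185.
And Σt·v = -210.
Normal equations: [[185]]·[β]ᵀ = [-210]ᵀ.
Hence β = -210 / 185 ≈ -1.13514.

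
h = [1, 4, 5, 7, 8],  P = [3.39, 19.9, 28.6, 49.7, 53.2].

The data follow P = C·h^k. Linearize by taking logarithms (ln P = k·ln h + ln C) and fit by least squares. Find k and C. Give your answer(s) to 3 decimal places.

k = 1.346, C = 3.317

Taking logs, ln P = k·ln h + ln C, so regress ln P on ln h.
Over the data: Σln h = 7.0211, Σ(ln h)² = 12.6227, Σln P = 15.4450, Σln h·ln P = 25.4077.
Normal system: [[12.6227, 7.0211]; [7.0211, 5]]·[k, ln C]ᵀ = [25.4077, 15.4450]ᵀ.
Δ = 12.6227·5 − (7.0211)² = 13.8181; k = (25.4077·5 − 7.0211·15.4450)/13.8181 = 1.34589, ln C = (12.6227·15.4450 − 7.0211·25.4077)/13.8181 = 1.19909, so C = exp(1.19909) = 3.31709.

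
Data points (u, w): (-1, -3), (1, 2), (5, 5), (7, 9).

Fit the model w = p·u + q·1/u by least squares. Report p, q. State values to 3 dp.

p = 1.156, q = 1.293

From the data, Σu·u = 76, Σu·1/u = 4, Σ1/u·1/u = 2524/1225.
For Aᵀw: Σu·w = 93, Σ1/u·w = 51/7.
AᵀA·[p, q]ᵀ = Aᵀw becomes [[76, 4]; [4, 2524/1225]]·[p, q]ᵀ = [93, 51/7]ᵀ.
Δ = 76·(2524/1225) − 4² = 172224/1225.
p = (93·(2524/1225) − 4·(51/7))/(172224/1225) = 8293/7176; q = (76·(51/7) − 4·93)/(172224/1225) = 9275/7176.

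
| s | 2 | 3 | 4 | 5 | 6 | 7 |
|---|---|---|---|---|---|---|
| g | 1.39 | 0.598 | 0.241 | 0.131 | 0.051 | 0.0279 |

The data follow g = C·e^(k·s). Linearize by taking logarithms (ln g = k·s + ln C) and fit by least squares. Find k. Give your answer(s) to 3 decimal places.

Taking logs, ln g = k·s + ln C, so regress ln g on s.
Σs = 27.0000, Σ(s)² = 139.0000, Σln g = -10.1954, Σs·ln g = -59.6480.
Normal system: [[139.0000, 27.0000]; [27.0000, 6]]·[k, ln C]ᵀ = [-59.6480, -10.1954]ᵀ.
Δ = 139.0000·6 − (27.0000)² = 105.0000; k = (-59.6480·6 − 27.0000·-10.1954)/105.0000 = -0.78677, ln C = (139.0000·-10.1954 − 27.0000·-59.6480)/105.0000 = 1.84124.

k = -0.787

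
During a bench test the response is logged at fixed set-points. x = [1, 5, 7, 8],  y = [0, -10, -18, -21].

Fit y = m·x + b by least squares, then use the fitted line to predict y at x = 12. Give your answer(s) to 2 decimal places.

Sums needed: Σx·x = 139, Σx = 21, Σ1 = 4.
Moment sums: Σx·y = -344, Σy = -49.
AᵀA·[m, b]ᵀ = Aᵀy becomes [[139, 21]; [21, 4]]·[m, b]ᵀ = [-344, -49]ᵀ.
Δ = 139·4 − 21² = 115.
m = ((-344)·4 − 21·(-49))/115 = -347/115; b = (139·(-49) − 21·(-344))/115 = 413/115.
At x = 12: ŷ = (-347/115)·(12) + (413/115)·(1) = -3751/115.

ŷ = -32.62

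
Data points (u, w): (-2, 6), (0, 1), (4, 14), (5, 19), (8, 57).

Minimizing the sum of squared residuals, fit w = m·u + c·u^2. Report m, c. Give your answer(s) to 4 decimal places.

m = -0.9106, c = 1.0018

The normal equations are: 109·m + 693·c = 595;  693·m + 4993·c = 4371.
(Σu·u = 109, Σu·u^2 = 693, Σu^2·u^2 = 4993, Σu·w = 595, Σu^2·w = 4371.)
Eliminating c: 4993·(row 1) − 693·(row 2) gives 63988·m = 4993·595 − 693·4371 = -58268, so m = -14567/15997.
Then c = (4371 − 693·(-14567/15997))/4993 = 16026/15997.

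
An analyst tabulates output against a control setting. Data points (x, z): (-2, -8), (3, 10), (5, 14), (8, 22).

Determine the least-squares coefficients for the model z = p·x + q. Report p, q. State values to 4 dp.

From the data, Σx·x = 102, Σx = 14, Σ1 = 4.
And Σx·z = 292, Σz = 38.
AᵀA·[p, q]ᵀ = Aᵀz becomes [[102, 14]; [14, 4]]·[p, q]ᵀ = [292, 38]ᵀ.
det = 102·4 − 14² = 212.
p = (292·4 − 14·38)/212 = 3; q = (102·38 − 14·292)/212 = -1.

p = 3.0000, q = -1.0000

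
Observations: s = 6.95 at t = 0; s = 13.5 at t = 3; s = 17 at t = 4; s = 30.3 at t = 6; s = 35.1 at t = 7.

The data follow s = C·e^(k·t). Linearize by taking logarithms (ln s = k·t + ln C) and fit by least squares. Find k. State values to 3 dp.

k = 0.238

Linearized form: ln s = k·t + ln C. From the 5 transformed points,
Sums: Σt = 20.0000, Σ(t)² = 110.0000, Σln s = 14.3440, Σt·ln s = 64.5152.
Normal system: [[110.0000, 20.0000]; [20.0000, 5]]·[k, ln C]ᵀ = [64.5152, 14.3440]ᵀ.
Δ = 110.0000·5 − (20.0000)² = 150.0000; k = (64.5152·5 − 20.0000·14.3440)/150.0000 = 0.23797, ln C = (110.0000·14.3440 − 20.0000·64.5152)/150.0000 = 1.91690.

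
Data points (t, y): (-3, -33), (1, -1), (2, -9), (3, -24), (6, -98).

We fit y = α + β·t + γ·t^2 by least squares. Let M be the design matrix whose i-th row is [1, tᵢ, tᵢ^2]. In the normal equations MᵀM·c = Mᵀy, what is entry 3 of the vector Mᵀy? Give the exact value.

-4078

Entry 3 ↔ basis t^2, so (Mᵀy)_{3} = Σᵢ (t^2)·yᵢ = (9)·(-33) + (1)·(-1) + (4)·(-9) + (9)·(-24) + (36)·(-98) = -4078.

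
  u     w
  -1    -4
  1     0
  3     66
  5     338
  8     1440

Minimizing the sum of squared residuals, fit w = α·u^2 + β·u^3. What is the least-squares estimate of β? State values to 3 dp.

XᵀX·[α, β]ᵀ = Xᵀw reads: 4804·α + 36136·β = 101200;  36136·α + 278500·β = 781316.
Δ = 4804·278500 − 36136² = 32103504.
α = (101200·278500 − 36136·781316)/32103504 = -3089686/2006469; β = (4804·781316 − 36136·101200)/32103504 = 6029929/2006469.

β = 3.005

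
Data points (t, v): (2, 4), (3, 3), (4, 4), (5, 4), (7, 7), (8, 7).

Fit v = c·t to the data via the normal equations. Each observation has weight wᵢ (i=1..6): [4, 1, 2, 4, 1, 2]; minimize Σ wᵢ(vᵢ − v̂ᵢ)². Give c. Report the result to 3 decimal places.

c = 0.940

The normal equations are: 334·c = 314.
Hence c = 314 / 334 ≈ 0.94012.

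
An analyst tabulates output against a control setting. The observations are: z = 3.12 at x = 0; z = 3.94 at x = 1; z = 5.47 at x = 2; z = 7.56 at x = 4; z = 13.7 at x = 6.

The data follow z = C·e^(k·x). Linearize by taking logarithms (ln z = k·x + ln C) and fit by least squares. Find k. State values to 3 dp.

k = 0.240

Taking logs, ln z = k·x + ln C, so regress ln z on x.
Sums: Σx = 13.0000, Σ(x)² = 57.0000, Σln z = 8.8486, Σx·ln z = 28.5656.
Normal system: [[57.0000, 13.0000]; [13.0000, 5]]·[k, ln C]ᵀ = [28.5656, 8.8486]ᵀ.
Δ = 57.0000·5 − (13.0000)² = 116.0000; k = (28.5656·5 − 13.0000·8.8486)/116.0000 = 0.23963, ln C = (57.0000·8.8486 − 13.0000·28.5656)/116.0000 = 1.14668.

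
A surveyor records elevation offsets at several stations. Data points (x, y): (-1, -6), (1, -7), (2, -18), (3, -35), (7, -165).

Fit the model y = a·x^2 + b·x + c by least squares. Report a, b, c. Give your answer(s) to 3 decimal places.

MᵀM·[a, b, c]ᵀ = Mᵀy reads: 2500·a + 378·b + 64·c = -8485;  378·a + 64·b + 12·c = -1297;  64·a + 12·b + 5·c = -231.
(Σx^2·x^2 = 2500, Σx^2·x = 378, Σx^2 = 64, Σx·x = 64, Σx = 12, Σ1 = 5, Σx^2·y = -8485, Σx·y = -1297, Σy = -231.)
Solving the 3×3 system (Gaussian elimination) gives a = -6353/2002, b = -1735/2002, c = -3505/1001.

a = -3.173, b = -0.867, c = -3.501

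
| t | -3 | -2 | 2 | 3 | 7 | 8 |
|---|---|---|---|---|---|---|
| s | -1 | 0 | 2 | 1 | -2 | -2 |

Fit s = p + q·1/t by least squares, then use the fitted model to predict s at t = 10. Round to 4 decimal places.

Sums needed: Σ1 = 6, Σ1/t = 15/56, Σ1/t·1/t = 21401/28224.
For Mᵀs: Σs = -2, Σ1/t·s = 95/84.
Normal equations: [[6, 15/56]; [15/56, 21401/28224]]·[p, q]ᵀ = [-2, 95/84]ᵀ.
Δ = 6·(21401/28224) − (15/56)² = 42127/9408.
p = ((-2)·(21401/28224) − (15/56)·(95/84))/(42127/9408) = -51352/126381; q = (6·(95/84) − (15/56)·(-2))/(42127/9408) = 68880/42127.
At t = 10: ŝ = (-51352/126381)·(1) + (68880/42127)·(1/10) = -30688/126381.

ŝ = -0.2428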